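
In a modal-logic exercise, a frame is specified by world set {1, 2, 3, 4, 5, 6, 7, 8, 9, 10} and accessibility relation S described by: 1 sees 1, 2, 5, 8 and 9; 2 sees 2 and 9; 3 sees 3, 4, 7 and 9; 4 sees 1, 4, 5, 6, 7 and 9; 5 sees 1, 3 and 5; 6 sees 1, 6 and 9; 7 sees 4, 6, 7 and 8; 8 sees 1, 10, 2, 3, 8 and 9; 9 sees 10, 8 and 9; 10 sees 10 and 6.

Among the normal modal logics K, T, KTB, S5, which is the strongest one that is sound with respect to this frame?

Reflexive (axiom T): yes — every world is S-related to itself.
Symmetric (axiom B): no — 1 S 2 but not 2 S 1.
Euclidean (axiom 5): no — 1 S 2 and 1 S 5, but not 2 S 5.
So F validates K, T; KTB would additionally require S to be symmetric. The strongest is T.

T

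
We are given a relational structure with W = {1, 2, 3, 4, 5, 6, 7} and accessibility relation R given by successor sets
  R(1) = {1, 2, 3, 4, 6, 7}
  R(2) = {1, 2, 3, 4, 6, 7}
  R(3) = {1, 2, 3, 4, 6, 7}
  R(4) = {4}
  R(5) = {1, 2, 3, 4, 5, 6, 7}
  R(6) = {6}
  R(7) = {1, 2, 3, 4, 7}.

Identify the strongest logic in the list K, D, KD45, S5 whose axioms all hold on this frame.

D

Serial (axiom D): yes — every world has a successor (e.g. 1 R 1).
Euclidean (axiom 5): no — 1 R 4 and 1 R 2, but not 4 R 2.
Transitive (axiom 4): no — 7 R 1 and 1 R 6, but not 7 R 6.
Reflexive (axiom T): yes — every world is R-related to itself.
So F validates K, D; KD45 would additionally require R to be Euclidean and transitive. The strongest is D.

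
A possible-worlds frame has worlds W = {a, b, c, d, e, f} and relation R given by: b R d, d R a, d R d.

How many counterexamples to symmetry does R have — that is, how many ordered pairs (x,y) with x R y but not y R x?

2

Enumerating: (b,d), (d,a).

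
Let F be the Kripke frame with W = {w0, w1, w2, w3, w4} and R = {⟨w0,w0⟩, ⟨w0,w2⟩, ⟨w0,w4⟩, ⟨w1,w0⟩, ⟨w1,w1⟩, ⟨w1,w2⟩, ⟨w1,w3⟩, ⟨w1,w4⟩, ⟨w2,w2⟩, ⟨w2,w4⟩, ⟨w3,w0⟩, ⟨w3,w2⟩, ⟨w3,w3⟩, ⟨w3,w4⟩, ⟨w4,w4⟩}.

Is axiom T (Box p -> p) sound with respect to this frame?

The schema T characterises exactly the reflexive frames.
Reflexive: yes — every world is R-related to itself.

Yes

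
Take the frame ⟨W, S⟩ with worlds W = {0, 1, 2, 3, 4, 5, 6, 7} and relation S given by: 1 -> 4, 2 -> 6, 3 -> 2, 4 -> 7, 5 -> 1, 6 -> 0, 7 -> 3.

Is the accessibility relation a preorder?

No

Reflexive: no — 0 is not related to itself.
Transitive: no — 1 S 4 and 4 S 7, but not 1 S 7.
So S is not a preorder.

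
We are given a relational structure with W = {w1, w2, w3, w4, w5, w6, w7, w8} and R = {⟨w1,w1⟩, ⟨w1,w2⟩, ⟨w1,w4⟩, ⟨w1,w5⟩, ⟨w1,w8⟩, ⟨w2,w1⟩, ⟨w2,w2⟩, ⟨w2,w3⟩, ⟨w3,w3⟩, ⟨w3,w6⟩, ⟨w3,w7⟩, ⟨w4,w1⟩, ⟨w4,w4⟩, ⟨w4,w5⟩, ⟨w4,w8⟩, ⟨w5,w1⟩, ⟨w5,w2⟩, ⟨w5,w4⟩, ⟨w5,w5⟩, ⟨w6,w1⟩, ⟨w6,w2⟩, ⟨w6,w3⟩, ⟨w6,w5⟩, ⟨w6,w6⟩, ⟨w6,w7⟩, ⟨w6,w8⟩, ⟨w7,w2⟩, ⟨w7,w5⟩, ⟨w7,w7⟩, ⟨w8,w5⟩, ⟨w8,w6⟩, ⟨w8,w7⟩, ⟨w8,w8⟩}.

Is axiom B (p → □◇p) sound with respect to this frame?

No

Axiom B corresponds to the accessibility relation being symmetric.
Symmetric: no — w1 R w8 but not w8 R w1.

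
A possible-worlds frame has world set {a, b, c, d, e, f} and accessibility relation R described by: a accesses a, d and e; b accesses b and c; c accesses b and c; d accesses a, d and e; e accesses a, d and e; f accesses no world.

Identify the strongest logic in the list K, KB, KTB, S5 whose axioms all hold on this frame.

Symmetric (axiom B): yes — every pair in R has its reverse in R.
Reflexive (axiom T): no — f is not related to itself.
Euclidean (axiom 5): yes — any two successors of a common world are R-related.
So F validates K, KB; KTB would additionally require R to be reflexive. The strongest is KB.

KB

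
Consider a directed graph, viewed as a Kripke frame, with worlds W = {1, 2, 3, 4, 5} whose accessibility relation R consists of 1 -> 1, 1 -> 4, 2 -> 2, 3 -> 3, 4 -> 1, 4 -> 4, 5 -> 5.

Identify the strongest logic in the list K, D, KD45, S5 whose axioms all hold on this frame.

Serial (axiom D): yes — every world has a successor (e.g. 1 R 1).
Euclidean (axiom 5): yes — any two successors of a common world are R-related.
Transitive (axiom 4): yes — every two-step R-path is closed by a direct edge.
Reflexive (axiom T): yes — every world is R-related to itself.
So F validates K, D, KD45, S5. The strongest is S5.

S5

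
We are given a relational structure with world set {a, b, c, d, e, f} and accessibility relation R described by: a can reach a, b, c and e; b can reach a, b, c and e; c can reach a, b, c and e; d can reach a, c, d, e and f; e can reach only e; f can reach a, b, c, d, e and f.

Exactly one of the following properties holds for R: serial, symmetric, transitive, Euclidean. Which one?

Serial: yes — every world has a successor (e.g. a R a).
Symmetric: no — a R e but not e R a.
Transitive: no — d R a and a R b, but not d R b.
Euclidean: no — a R e and a R b, but not e R b.
Only serial holds.

serial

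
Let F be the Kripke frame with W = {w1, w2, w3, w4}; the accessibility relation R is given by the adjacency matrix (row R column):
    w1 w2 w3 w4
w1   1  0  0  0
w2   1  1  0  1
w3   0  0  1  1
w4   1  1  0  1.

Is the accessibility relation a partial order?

Reflexive: yes — every world is R-related to itself.
Transitive: no — w3 R w4 and w4 R w1, but not w3 R w1.
Antisymmetric: no — w2 R w4 and w4 R w2 with w2 ≠ w4.
So R is not a partial order.

No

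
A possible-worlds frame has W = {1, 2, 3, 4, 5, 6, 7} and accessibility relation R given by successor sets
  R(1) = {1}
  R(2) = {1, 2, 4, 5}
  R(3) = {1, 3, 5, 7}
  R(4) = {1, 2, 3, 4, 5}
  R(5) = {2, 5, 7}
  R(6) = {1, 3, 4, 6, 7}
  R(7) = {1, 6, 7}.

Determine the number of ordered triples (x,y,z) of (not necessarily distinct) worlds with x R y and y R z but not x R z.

Enumerating: (2,4,3), (2,5,7), (3,5,2), (3,7,6), (4,3,7), (4,5,7), (5,2,1), (5,2,4), (5,7,1), (5,7,6), (6,3,5), (6,4,2), (6,4,5), (7,6,3), (7,6,4).

15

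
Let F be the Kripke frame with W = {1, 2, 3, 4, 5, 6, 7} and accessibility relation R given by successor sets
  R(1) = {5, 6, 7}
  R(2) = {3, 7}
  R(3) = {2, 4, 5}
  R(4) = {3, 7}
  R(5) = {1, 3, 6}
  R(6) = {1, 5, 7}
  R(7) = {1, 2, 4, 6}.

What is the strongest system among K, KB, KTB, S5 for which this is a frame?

Symmetric (axiom B): yes — every pair in R has its reverse in R.
Reflexive (axiom T): no — 1 is not related to itself.
Euclidean (axiom 5): no — 1 R 5 and 1 R 7, but not 5 R 7.
So F validates K, KB; KTB would additionally require R to be reflexive. The strongest is KB.

KB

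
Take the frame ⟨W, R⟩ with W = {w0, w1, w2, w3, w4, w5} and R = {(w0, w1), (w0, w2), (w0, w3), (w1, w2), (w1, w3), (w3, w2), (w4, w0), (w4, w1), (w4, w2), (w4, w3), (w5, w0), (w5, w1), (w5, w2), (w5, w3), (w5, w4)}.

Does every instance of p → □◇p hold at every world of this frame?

The schema B characterises exactly the symmetric frames.
Symmetric: no — w0 R w1 but not w1 R w0.

No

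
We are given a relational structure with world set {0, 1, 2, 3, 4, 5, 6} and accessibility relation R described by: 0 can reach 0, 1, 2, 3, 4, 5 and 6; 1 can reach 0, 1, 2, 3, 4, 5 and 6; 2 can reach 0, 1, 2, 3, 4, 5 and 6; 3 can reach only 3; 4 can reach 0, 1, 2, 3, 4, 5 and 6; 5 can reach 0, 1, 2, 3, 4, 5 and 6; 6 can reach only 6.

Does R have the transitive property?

Yes

Transitive: yes — every two-step R-path is closed by a direct edge.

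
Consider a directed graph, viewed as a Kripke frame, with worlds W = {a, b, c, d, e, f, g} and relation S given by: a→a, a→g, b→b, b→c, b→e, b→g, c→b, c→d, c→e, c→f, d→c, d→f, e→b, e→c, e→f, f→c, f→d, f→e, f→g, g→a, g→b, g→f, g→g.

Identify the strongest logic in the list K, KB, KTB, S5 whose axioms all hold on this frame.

Symmetric (axiom B): yes — every pair in S has its reverse in S.
Reflexive (axiom T): no — c is not related to itself.
Euclidean (axiom 5): no — b S c and b S g, but not c S g.
So F validates K, KB; KTB would additionally require S to be reflexive. The strongest is KB.

KB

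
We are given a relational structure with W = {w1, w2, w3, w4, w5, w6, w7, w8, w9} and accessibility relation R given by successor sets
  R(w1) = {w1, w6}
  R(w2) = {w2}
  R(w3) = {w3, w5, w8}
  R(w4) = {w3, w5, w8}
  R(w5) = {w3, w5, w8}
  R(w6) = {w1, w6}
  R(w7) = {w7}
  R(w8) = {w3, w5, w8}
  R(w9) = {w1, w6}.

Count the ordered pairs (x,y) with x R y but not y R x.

5

Enumerating: (w4,w3), (w4,w5), (w4,w8), (w9,w1), (w9,w6).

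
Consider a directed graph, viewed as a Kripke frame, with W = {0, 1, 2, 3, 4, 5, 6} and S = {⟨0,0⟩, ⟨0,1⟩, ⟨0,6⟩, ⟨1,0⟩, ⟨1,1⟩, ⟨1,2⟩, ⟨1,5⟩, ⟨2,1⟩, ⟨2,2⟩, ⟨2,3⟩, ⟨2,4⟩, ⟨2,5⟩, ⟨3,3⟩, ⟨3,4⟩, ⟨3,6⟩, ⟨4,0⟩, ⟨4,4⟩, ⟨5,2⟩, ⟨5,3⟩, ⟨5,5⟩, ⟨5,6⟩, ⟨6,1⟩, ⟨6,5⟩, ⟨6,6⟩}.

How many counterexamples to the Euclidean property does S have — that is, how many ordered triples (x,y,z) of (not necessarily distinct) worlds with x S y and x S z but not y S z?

30

Enumerating: (0,1,6), (0,6,0), (1,0,2), (1,0,5), (1,2,0), (1,5,0), (1,5,1), (2,1,3), (2,1,4), (2,3,1), (2,3,2), (2,3,5), … and 18 more.
Total: 30.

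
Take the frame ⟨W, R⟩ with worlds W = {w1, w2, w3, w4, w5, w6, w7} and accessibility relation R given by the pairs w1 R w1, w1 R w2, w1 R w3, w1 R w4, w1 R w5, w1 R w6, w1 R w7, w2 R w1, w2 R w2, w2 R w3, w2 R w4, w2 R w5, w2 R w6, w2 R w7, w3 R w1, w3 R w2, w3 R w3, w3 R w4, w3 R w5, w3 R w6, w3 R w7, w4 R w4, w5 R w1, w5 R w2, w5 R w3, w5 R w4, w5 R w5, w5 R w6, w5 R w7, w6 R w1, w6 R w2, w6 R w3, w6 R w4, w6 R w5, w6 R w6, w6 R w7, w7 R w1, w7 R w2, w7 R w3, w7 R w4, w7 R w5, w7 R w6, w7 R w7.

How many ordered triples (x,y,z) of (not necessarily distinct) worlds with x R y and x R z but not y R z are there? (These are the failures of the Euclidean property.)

Enumerating: (w1,w4,w1), (w1,w4,w2), (w1,w4,w3), (w1,w4,w5), (w1,w4,w6), (w1,w4,w7), (w2,w4,w1), (w2,w4,w2), (w2,w4,w3), (w2,w4,w5), (w2,w4,w6), (w2,w4,w7), … and 24 more.
Total: 36.

36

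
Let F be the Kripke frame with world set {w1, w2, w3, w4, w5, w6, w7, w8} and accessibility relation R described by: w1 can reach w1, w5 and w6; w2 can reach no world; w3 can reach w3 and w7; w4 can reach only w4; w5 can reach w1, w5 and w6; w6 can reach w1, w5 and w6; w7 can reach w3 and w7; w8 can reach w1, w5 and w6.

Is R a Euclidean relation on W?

Euclidean: yes — any two successors of a common world are R-related.

Yes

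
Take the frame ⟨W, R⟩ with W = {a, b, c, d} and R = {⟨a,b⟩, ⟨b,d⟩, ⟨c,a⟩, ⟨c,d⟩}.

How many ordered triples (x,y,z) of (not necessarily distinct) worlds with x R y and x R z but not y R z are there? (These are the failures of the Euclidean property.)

Enumerating: (a,b,b), (b,d,d), (c,a,a), (c,a,d), (c,d,a), (c,d,d).

6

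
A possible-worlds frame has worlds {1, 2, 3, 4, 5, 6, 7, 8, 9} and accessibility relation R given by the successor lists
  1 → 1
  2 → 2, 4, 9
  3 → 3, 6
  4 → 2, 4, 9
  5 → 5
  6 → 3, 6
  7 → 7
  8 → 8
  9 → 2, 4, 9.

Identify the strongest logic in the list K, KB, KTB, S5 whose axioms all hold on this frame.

S5

Symmetric (axiom B): yes — every pair in R has its reverse in R.
Reflexive (axiom T): yes — every world is R-related to itself.
Euclidean (axiom 5): yes — any two successors of a common world are R-related.
So F validates K, KB, KTB, S5. The strongest is S5.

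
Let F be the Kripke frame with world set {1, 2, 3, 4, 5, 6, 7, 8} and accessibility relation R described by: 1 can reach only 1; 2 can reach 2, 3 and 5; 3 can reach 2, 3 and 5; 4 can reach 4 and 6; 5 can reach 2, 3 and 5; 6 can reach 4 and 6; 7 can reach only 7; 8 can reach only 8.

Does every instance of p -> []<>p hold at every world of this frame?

By correspondence theory, B is valid on a frame iff R is symmetric.
Symmetric: yes — every pair in R has its reverse in R.

Yes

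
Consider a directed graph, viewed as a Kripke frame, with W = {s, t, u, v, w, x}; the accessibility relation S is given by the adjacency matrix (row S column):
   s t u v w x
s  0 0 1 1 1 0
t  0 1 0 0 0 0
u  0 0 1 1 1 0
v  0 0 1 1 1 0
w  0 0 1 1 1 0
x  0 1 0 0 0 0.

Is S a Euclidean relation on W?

Yes

Euclidean: yes — any two successors of a common world are S-related.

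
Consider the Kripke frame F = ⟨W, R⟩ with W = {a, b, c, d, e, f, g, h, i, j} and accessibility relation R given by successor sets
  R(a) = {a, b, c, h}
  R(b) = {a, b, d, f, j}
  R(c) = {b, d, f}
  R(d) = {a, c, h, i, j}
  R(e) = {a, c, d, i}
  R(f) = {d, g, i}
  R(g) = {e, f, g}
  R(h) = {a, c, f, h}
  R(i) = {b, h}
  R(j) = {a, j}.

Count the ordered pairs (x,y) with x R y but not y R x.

22

Enumerating: (a,c), (b,d), (b,f), (b,j), (c,b), (c,f), (d,a), (d,h), (d,i), (d,j), (e,a), (e,c), … and 10 more.
Total: 22.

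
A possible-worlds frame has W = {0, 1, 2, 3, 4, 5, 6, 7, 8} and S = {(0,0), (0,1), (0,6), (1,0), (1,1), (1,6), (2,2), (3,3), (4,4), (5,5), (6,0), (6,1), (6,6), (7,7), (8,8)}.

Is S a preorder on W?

Reflexive: yes — every world is S-related to itself.
Transitive: yes — every two-step S-path is closed by a direct edge.
So S is a preorder.

Yes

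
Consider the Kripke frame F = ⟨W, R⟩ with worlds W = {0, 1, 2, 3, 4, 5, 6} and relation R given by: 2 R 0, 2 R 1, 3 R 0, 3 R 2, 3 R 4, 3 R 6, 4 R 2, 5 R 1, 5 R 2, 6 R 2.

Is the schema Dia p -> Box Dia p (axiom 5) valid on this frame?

No

Axiom 5 corresponds to the accessibility relation being Euclidean.
Euclidean: no — 2 R 0 and 2 R 1, but not 0 R 1.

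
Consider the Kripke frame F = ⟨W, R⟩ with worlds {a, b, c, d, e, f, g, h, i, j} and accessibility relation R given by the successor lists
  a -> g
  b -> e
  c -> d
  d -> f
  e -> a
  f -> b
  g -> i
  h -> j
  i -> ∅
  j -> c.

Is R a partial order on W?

No

Reflexive: no — a is not related to itself.
Transitive: no — a R g and g R i, but not a R i.
Antisymmetric: yes — no distinct pair is related both ways.
So R is not a partial order.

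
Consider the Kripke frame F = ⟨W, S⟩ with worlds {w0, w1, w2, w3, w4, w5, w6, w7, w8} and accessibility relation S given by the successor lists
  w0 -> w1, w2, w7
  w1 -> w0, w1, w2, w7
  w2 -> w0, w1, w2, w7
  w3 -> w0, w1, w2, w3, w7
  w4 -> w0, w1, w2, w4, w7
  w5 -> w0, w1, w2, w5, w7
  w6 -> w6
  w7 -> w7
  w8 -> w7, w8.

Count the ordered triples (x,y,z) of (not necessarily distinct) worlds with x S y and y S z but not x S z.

2

Enumerating: (w0,w1,w0), (w0,w2,w0).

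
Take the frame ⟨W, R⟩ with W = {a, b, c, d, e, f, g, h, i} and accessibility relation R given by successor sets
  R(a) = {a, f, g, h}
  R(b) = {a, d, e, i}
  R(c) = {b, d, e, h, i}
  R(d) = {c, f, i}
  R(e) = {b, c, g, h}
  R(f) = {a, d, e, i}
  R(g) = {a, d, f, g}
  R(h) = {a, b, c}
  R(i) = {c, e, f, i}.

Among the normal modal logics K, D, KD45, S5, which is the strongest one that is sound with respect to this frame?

Serial (axiom D): yes — every world has a successor (e.g. a R a).
Euclidean (axiom 5): no — a R f and a R g, but not f R g.
Transitive (axiom 4): no — a R f and f R d, but not a R d.
Reflexive (axiom T): no — b is not related to itself.
So F validates K, D; KD45 would additionally require R to be Euclidean and transitive. The strongest is D.

D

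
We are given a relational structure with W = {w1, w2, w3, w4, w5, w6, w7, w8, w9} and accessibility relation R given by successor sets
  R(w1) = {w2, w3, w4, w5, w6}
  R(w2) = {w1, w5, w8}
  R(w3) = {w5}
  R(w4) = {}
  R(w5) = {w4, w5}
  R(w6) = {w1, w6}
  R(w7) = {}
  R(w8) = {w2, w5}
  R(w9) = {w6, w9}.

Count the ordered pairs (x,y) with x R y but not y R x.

8

Enumerating: (w1,w3), (w1,w4), (w1,w5), (w2,w5), (w3,w5), (w5,w4), (w8,w5), (w9,w6).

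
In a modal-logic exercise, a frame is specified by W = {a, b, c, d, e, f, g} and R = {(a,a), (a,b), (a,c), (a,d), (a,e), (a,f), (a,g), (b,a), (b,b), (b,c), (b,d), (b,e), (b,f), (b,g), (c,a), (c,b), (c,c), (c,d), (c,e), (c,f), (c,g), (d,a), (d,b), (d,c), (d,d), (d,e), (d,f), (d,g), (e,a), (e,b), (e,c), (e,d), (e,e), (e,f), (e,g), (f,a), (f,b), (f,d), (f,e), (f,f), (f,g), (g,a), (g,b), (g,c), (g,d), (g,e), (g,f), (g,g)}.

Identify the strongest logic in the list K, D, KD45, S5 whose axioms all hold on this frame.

Serial (axiom D): yes — every world has a successor (e.g. a R a).
Euclidean (axiom 5): no — a R f and a R c, but not f R c.
Transitive (axiom 4): no — f R a and a R c, but not f R c.
Reflexive (axiom T): yes — every world is R-related to itself.
So F validates K, D; KD45 would additionally require R to be Euclidean and transitive. The strongest is D.

D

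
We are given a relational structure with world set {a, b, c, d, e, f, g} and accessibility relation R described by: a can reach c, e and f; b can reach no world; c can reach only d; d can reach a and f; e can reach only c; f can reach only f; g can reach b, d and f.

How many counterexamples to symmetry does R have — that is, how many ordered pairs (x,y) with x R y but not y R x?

Enumerating: (a,c), (a,e), (a,f), (c,d), (d,a), (d,f), (e,c), (g,b), (g,d), (g,f).

10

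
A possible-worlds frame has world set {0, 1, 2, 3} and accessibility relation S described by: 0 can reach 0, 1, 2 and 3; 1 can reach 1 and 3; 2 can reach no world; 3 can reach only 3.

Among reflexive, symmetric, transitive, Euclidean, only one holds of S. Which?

transitive

Reflexive: no — 2 is not related to itself.
Symmetric: no — 0 S 1 but not 1 S 0.
Transitive: yes — every two-step S-path is closed by a direct edge.
Euclidean: no — 0 S 1 and 0 S 2, but not 1 S 2.
Only transitive holds.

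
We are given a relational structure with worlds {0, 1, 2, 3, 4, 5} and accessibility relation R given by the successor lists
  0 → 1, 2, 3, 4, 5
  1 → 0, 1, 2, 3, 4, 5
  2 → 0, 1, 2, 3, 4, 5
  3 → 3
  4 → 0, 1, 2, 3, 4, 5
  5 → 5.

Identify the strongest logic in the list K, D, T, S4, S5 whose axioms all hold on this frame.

Serial (axiom D): yes — every world has a successor (e.g. 0 R 1).
Reflexive (axiom T): no — 0 is not related to itself.
Transitive (axiom 4): no — 0 R 1 and 1 R 0, but not 0 R 0.
Euclidean (axiom 5): no — 0 R 3 and 0 R 1, but not 3 R 1.
So F validates K, D; T would additionally require R to be reflexive. The strongest is D.

D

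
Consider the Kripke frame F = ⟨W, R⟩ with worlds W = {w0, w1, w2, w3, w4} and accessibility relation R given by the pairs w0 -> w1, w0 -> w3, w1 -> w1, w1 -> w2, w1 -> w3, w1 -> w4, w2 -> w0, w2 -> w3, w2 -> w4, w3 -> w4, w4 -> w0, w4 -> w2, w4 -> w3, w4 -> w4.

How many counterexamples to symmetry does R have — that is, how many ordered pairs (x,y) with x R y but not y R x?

Enumerating: (w0,w1), (w0,w3), (w1,w2), (w1,w3), (w1,w4), (w2,w0), (w2,w3), (w4,w0).

8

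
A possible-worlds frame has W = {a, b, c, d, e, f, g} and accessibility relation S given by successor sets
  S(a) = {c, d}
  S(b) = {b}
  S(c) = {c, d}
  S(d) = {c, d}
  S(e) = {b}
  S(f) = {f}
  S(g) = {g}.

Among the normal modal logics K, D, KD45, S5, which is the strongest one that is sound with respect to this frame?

Serial (axiom D): yes — every world has a successor (e.g. a S c).
Euclidean (axiom 5): yes — any two successors of a common world are S-related.
Transitive (axiom 4): yes — every two-step S-path is closed by a direct edge.
Reflexive (axiom T): no — a is not related to itself.
So F validates K, D, KD45; S5 would additionally require S to be reflexive. The strongest is KD45.

KD45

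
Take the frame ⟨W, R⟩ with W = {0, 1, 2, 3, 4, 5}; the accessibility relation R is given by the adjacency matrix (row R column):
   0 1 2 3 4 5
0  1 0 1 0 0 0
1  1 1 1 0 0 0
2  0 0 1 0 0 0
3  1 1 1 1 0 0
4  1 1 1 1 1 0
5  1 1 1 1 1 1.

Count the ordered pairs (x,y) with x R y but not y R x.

Enumerating: (0,2), (1,0), (1,2), (3,0), (3,1), (3,2), (4,0), (4,1), (4,2), (4,3), (5,0), (5,1), (5,2), (5,3), (5,4).

15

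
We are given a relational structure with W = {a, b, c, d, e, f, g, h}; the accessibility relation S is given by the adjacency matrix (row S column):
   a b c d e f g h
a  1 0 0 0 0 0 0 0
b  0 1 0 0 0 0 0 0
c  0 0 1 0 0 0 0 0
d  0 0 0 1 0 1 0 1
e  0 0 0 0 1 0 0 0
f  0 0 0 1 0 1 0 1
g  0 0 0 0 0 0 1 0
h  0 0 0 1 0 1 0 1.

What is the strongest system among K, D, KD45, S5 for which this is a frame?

Serial (axiom D): yes — every world has a successor (e.g. a S a).
Euclidean (axiom 5): yes — any two successors of a common world are S-related.
Transitive (axiom 4): yes — every two-step S-path is closed by a direct edge.
Reflexive (axiom T): yes — every world is S-related to itself.
So F validates K, D, KD45, S5. The strongest is S5.

S5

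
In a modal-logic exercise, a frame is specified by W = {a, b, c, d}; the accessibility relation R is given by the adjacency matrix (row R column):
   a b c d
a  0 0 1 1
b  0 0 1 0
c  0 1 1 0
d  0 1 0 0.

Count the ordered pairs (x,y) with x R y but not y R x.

Enumerating: (a,c), (a,d), (d,b).

3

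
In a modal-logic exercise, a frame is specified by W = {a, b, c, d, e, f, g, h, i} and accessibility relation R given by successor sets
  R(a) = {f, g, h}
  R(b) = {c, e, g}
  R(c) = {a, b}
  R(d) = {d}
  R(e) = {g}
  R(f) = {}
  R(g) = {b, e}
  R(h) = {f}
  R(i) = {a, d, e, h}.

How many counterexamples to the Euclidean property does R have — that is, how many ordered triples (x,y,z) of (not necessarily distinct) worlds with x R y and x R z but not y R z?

Enumerating: (a,f,f), (a,f,g), (a,f,h), (a,g,f), (a,g,g), (a,g,h), (a,h,g), (a,h,h), (b,c,c), (b,c,e), (b,c,g), (b,e,c), … and 26 more.
Total: 38.

38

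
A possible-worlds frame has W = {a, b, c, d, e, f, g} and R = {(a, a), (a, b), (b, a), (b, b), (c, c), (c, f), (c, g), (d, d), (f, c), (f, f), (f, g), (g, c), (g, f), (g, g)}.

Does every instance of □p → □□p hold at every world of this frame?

Yes

Axiom 4 corresponds to the accessibility relation being transitive.
Transitive: yes — every two-step R-path is closed by a direct edge.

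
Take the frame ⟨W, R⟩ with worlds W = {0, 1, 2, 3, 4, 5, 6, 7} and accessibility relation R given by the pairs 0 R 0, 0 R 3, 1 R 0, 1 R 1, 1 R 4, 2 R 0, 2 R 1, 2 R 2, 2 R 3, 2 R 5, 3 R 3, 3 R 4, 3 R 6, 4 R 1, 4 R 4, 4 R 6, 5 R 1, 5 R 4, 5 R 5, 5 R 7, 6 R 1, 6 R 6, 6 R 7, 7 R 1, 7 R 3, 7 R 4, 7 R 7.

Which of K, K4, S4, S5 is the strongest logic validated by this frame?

K

Transitive (axiom 4): no — 0 R 3 and 3 R 4, but not 0 R 4.
Reflexive (axiom T): yes — every world is R-related to itself.
Euclidean (axiom 5): no — 1 R 0 and 1 R 4, but not 0 R 4.
So F validates K; K4 would additionally require R to be transitive. The strongest is K.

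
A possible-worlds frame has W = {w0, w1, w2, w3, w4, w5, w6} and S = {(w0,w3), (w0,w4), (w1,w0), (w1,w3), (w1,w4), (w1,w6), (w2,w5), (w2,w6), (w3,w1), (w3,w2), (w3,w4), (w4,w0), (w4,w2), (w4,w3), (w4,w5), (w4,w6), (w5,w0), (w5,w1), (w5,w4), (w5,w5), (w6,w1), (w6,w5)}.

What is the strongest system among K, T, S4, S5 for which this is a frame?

K

Reflexive (axiom T): no — w0 is not related to itself.
Transitive (axiom 4): no — w0 S w3 and w3 S w1, but not w0 S w1.
Euclidean (axiom 5): no — w1 S w0 and w1 S w6, but not w0 S w6.
So F validates K; T would additionally require S to be reflexive. The strongest is K.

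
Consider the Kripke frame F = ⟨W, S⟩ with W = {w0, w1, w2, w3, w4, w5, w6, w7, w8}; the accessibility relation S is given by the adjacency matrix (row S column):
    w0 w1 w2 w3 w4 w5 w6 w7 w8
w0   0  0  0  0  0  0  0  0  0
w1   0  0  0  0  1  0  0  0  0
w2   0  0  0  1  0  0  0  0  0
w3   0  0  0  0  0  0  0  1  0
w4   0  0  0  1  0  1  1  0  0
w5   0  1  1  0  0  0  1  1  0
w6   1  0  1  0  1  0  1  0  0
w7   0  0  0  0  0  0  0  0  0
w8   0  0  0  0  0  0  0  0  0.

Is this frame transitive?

No

Transitive: no — w1 S w4 and w4 S w3, but not w1 S w3.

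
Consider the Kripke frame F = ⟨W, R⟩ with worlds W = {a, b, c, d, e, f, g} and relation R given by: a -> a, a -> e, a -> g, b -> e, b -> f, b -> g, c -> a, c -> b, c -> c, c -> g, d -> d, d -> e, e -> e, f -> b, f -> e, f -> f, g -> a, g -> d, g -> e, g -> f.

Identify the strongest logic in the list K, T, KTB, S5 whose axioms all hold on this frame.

Reflexive (axiom T): no — b is not related to itself.
Symmetric (axiom B): no — a R e but not e R a.
Euclidean (axiom 5): no — a R e and a R g, but not e R g.
So F validates K; T would additionally require R to be reflexive. The strongest is K.

K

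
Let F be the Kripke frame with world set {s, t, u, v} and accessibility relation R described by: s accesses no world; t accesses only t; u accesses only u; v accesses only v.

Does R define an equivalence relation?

No

Reflexive: no — s is not related to itself.
Symmetric: yes — every pair in R has its reverse in R.
Transitive: yes — every two-step R-path is closed by a direct edge.
So R is not an equivalence relation.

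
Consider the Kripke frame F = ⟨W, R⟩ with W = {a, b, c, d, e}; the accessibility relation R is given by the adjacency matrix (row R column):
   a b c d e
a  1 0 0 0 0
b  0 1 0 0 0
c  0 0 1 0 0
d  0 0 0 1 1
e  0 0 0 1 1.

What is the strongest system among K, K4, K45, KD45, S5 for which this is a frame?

S5

Transitive (axiom 4): yes — every two-step R-path is closed by a direct edge.
Euclidean (axiom 5): yes — any two successors of a common world are R-related.
Serial (axiom D): yes — every world has a successor (e.g. a R a).
Reflexive (axiom T): yes — every world is R-related to itself.
So F validates K, K4, K45, KD45, S5. The strongest is S5.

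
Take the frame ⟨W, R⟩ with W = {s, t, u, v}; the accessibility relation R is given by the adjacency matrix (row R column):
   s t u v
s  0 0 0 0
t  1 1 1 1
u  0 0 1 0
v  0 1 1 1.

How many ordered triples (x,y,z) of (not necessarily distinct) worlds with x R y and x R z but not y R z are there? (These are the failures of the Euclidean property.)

10

Enumerating: (t,s,s), (t,s,t), (t,s,u), (t,s,v), (t,u,s), (t,u,t), (t,u,v), (t,v,s), (v,u,t), (v,u,v).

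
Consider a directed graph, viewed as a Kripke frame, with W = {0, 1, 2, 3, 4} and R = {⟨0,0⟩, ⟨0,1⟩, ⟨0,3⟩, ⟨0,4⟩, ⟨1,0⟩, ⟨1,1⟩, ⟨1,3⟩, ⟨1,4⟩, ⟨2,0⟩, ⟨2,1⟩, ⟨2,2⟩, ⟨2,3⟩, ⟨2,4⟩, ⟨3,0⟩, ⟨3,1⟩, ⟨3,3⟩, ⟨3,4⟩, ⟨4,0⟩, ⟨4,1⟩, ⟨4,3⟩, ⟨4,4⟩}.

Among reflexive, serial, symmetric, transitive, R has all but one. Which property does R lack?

Reflexive: yes — every world is R-related to itself.
Serial: yes — every world has a successor (e.g. 0 R 0).
Symmetric: no — 2 R 0 but not 0 R 2.
Transitive: yes — every two-step R-path is closed by a direct edge.
Only symmetric fails.

symmetric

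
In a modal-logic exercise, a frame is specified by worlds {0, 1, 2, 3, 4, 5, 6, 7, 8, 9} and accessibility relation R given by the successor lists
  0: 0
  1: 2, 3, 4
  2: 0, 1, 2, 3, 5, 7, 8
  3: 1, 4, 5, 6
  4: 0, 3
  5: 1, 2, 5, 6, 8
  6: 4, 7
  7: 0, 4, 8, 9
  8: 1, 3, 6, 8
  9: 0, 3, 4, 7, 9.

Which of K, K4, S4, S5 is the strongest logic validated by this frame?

Transitive (axiom 4): no — 1 R 2 and 2 R 0, but not 1 R 0.
Reflexive (axiom T): no — 1 is not related to itself.
Euclidean (axiom 5): no — 1 R 2 and 1 R 4, but not 2 R 4.
So F validates K; K4 would additionally require R to be transitive. The strongest is K.

K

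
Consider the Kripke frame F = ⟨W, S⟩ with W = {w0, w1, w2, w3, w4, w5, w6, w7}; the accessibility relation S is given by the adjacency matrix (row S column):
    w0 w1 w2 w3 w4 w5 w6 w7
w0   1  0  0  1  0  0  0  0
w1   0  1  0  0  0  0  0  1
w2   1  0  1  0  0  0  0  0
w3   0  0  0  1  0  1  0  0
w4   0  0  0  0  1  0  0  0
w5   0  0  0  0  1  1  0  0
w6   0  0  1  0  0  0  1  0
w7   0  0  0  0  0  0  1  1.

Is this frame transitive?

No

Transitive: no — w0 S w3 and w3 S w5, but not w0 S w5.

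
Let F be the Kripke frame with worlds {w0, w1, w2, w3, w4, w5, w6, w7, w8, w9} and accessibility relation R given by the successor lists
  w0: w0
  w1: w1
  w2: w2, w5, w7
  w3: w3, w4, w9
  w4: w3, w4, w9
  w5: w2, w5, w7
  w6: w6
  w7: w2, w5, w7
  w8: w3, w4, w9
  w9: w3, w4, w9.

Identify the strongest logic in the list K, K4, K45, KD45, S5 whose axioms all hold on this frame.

KD45

Transitive (axiom 4): yes — every two-step R-path is closed by a direct edge.
Euclidean (axiom 5): yes — any two successors of a common world are R-related.
Serial (axiom D): yes — every world has a successor (e.g. w0 R w0).
Reflexive (axiom T): no — w8 is not related to itself.
So F validates K, K4, K45, KD45; S5 would additionally require R to be reflexive. The strongest is KD45.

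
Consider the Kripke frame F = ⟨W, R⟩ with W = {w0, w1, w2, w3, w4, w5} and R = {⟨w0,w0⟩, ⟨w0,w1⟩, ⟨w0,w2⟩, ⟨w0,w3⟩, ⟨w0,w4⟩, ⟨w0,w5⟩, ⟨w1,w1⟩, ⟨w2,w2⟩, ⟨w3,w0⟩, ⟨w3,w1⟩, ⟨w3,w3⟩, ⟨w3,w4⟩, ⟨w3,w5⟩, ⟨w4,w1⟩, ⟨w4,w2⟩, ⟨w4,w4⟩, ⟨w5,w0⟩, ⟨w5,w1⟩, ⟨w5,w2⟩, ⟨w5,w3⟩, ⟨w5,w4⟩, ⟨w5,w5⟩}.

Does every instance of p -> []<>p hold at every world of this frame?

No

The schema B characterises exactly the symmetric frames.
Symmetric: no — w0 R w1 but not w1 R w0.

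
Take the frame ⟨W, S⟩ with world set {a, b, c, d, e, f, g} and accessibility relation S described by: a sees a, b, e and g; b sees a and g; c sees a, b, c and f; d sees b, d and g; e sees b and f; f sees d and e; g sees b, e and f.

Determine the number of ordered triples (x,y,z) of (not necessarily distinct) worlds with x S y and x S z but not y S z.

35

Enumerating: (a,b,b), (a,b,e), (a,e,a), (a,e,e), (a,e,g), (a,g,a), (a,g,g), (b,g,a), (b,g,g), (c,a,c), (c,a,f), (c,b,b), … and 23 more.
Total: 35.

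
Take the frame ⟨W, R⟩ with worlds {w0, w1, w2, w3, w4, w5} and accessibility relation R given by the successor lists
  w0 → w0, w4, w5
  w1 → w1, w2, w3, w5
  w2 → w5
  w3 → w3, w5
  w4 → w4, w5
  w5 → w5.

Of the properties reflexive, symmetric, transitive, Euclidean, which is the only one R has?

Reflexive: no — w2 is not related to itself.
Symmetric: no — w0 R w4 but not w4 R w0.
Transitive: yes — every two-step R-path is closed by a direct edge.
Euclidean: no — w0 R w5 and w0 R w4, but not w5 R w4.
Only transitive holds.

transitive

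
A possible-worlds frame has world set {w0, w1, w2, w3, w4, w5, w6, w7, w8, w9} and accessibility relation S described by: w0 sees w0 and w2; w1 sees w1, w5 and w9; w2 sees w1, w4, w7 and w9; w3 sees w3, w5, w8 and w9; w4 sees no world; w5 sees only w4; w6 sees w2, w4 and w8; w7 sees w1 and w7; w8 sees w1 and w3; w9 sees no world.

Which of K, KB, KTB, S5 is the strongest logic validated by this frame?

Symmetric (axiom B): no — w0 S w2 but not w2 S w0.
Reflexive (axiom T): no — w2 is not related to itself.
Euclidean (axiom 5): no — w1 S w5 and w1 S w9, but not w5 S w9.
So F validates K; KB would additionally require S to be symmetric. The strongest is K.

K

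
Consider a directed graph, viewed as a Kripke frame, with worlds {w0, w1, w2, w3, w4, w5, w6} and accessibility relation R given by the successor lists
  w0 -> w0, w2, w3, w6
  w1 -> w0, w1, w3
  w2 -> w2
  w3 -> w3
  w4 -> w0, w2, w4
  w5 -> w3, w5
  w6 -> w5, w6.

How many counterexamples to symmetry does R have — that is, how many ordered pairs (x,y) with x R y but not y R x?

9

Enumerating: (w0,w2), (w0,w3), (w0,w6), (w1,w0), (w1,w3), (w4,w0), (w4,w2), (w5,w3), (w6,w5).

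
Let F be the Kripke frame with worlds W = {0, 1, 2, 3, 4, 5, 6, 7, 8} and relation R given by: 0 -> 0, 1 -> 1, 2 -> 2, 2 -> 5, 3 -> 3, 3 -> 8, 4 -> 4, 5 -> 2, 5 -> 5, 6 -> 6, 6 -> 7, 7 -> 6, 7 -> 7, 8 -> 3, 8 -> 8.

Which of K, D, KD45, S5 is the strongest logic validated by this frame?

S5

Serial (axiom D): yes — every world has a successor (e.g. 0 R 0).
Euclidean (axiom 5): yes — any two successors of a common world are R-related.
Transitive (axiom 4): yes — every two-step R-path is closed by a direct edge.
Reflexive (axiom T): yes — every world is R-related to itself.
So F validates K, D, KD45, S5. The strongest is S5.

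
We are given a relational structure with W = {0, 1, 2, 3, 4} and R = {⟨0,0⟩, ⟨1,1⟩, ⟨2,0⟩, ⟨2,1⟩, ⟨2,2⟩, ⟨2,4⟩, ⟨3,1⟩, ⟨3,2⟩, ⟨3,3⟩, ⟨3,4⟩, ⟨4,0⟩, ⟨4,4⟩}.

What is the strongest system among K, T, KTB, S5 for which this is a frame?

Reflexive (axiom T): yes — every world is R-related to itself.
Symmetric (axiom B): no — 2 R 0 but not 0 R 2.
Euclidean (axiom 5): no — 2 R 0 and 2 R 1, but not 0 R 1.
So F validates K, T; KTB would additionally require R to be symmetric. The strongest is T.

T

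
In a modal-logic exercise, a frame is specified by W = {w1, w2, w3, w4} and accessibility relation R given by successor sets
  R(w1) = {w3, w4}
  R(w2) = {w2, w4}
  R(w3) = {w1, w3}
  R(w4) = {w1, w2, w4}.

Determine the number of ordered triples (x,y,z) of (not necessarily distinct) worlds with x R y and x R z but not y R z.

6

Enumerating: (w1,w3,w4), (w1,w4,w3), (w3,w1,w1), (w4,w1,w1), (w4,w1,w2), (w4,w2,w1).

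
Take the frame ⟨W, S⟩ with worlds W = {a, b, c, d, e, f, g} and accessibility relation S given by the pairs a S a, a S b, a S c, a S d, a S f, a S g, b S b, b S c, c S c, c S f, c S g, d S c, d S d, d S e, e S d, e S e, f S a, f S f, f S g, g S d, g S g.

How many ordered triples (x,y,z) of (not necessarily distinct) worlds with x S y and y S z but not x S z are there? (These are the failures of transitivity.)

14

Enumerating: (a,d,e), (b,c,f), (b,c,g), (c,f,a), (c,g,d), (d,c,f), (d,c,g), (e,d,c), (f,a,b), (f,a,c), (f,a,d), (f,g,d), (g,d,c), (g,d,e).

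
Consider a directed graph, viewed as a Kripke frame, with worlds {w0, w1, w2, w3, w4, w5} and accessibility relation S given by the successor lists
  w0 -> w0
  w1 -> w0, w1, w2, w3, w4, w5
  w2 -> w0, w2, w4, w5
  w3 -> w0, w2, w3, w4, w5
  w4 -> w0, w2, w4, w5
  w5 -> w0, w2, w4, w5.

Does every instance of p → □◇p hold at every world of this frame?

No

The schema B characterises exactly the symmetric frames.
Symmetric: no — w1 S w0 but not w0 S w1.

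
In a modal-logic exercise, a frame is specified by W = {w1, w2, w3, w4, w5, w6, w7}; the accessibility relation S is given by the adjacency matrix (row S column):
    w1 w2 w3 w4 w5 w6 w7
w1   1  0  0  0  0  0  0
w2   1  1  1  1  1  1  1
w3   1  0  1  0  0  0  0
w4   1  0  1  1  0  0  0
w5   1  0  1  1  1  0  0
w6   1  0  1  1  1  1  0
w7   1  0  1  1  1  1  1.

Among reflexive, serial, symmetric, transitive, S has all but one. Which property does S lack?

Reflexive: yes — every world is S-related to itself.
Serial: yes — every world has a successor (e.g. w1 S w1).
Symmetric: no — w2 S w1 but not w1 S w2.
Transitive: yes — every two-step S-path is closed by a direct edge.
Only symmetric fails.

symmetric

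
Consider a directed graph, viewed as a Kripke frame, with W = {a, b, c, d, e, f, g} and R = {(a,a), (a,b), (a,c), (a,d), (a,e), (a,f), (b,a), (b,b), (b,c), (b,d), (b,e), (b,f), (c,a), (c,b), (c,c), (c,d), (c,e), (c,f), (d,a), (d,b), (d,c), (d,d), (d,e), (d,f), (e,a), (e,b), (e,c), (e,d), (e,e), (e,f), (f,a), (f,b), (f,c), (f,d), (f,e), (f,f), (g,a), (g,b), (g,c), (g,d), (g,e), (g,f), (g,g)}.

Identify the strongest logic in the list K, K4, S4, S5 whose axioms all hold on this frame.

Transitive (axiom 4): yes — every two-step R-path is closed by a direct edge.
Reflexive (axiom T): yes — every world is R-related to itself.
Euclidean (axiom 5): no — g R a and g R g, but not a R g.
So F validates K, K4, S4; S5 would additionally require R to be Euclidean. The strongest is S4.

S4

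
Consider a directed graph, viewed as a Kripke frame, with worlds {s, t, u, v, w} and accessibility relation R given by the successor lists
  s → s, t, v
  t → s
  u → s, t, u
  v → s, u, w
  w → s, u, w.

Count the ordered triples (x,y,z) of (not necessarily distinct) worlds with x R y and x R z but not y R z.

Enumerating: (s,t,t), (s,t,v), (s,v,t), (s,v,v), (u,s,u), (u,t,t), (u,t,u), (v,s,u), (v,s,w), (v,u,w), (w,s,u), (w,s,w), (w,u,w).

13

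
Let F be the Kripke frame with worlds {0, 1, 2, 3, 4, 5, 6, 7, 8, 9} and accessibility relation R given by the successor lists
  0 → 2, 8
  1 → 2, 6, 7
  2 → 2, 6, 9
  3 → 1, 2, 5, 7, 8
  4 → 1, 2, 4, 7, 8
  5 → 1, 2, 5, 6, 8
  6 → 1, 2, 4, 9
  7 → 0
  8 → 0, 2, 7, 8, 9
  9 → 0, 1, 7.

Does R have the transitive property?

No

Transitive: no — 0 R 2 and 2 R 6, but not 0 R 6.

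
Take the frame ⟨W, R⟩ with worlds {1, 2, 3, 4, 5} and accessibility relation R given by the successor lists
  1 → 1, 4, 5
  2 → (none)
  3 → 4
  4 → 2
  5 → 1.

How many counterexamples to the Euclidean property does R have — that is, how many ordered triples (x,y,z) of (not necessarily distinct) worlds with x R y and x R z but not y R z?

7

Enumerating: (1,4,1), (1,4,4), (1,4,5), (1,5,4), (1,5,5), (3,4,4), (4,2,2).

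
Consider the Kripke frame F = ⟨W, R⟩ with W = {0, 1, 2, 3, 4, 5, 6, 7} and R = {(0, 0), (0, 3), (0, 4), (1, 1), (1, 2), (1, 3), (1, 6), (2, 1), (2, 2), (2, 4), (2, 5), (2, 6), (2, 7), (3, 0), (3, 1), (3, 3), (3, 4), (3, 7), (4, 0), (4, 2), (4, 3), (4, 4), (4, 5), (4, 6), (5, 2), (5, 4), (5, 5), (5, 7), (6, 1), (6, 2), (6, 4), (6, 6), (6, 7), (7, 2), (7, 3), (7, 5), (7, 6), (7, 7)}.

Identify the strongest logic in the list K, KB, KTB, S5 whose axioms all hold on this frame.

Symmetric (axiom B): yes — every pair in R has its reverse in R.
Reflexive (axiom T): yes — every world is R-related to itself.
Euclidean (axiom 5): no — 1 R 2 and 1 R 3, but not 2 R 3.
So F validates K, KB, KTB; S5 would additionally require R to be Euclidean. The strongest is KTB.

KTB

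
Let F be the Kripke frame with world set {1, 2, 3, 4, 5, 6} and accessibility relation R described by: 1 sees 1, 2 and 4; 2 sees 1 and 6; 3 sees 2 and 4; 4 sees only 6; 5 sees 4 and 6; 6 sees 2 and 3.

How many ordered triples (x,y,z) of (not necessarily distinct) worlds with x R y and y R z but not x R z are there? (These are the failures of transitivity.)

16

Enumerating: (1,2,6), (1,4,6), (2,1,2), (2,1,4), (2,6,2), (2,6,3), (3,2,1), (3,2,6), (3,4,6), (4,6,2), (4,6,3), (5,6,2), (5,6,3), (6,2,1), (6,2,6), (6,3,4).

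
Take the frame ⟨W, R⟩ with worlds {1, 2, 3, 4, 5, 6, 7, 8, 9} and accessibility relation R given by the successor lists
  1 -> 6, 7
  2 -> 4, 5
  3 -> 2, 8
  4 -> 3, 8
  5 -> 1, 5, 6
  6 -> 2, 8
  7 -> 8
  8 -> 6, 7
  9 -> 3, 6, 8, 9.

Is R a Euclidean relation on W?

No

Euclidean: no — 1 R 6 and 1 R 7, but not 6 R 7.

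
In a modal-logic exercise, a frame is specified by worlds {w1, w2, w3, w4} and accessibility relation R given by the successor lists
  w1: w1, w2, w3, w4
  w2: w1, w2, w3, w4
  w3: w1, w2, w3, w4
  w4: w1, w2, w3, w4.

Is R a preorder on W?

Yes

Reflexive: yes — every world is R-related to itself.
Transitive: yes — every two-step R-path is closed by a direct edge.
So R is a preorder.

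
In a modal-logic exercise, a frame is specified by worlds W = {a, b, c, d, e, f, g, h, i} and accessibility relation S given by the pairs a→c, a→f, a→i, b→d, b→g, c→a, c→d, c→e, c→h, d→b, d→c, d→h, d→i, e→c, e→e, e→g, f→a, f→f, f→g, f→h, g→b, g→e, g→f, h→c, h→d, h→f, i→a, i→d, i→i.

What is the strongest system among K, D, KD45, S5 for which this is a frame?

D

Serial (axiom D): yes — every world has a successor (e.g. a S c).
Euclidean (axiom 5): no — a S c and a S f, but not c S f.
Transitive (axiom 4): no — a S c and c S d, but not a S d.
Reflexive (axiom T): no — a is not related to itself.
So F validates K, D; KD45 would additionally require S to be Euclidean and transitive. The strongest is D.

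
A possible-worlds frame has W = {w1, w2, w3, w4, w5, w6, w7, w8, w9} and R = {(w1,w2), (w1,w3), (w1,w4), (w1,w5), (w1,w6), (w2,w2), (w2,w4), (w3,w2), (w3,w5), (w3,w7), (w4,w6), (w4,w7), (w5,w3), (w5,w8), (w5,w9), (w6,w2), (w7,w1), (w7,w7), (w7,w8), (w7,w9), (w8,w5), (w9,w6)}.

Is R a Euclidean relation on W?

No

Euclidean: no — w1 R w2 and w1 R w3, but not w2 R w3.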